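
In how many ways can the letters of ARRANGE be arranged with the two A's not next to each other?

There are 7!/(2!·2!) = 1260 arrangements of ARRANGE in total.
If the two A's are adjacent, glue them into one block, leaving 6 items to arrange: (6)!/(2!) = 360 ways.
Subtracting, 1260 − 360 = 900 arrangements keep the A's apart.

900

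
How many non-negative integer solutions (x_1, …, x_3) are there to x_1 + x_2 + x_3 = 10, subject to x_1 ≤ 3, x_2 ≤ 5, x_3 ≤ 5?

10

Without the upper bounds there are C(12,2) = 66 ways to split 10 among 3 variables.
Subtract solutions that violate a single cap (substitute x_i' = x_i − (cap_i+1)): x_1 ≥ 4 gives C(8,2) = 28; x_2 ≥ 6 gives C(6,2) = 15; x_3 ≥ 6 gives C(6,2) = 15. Together 58.
Add back pairs where two caps are both exceeded: 1 + 1 + 0 = 2.
By inclusion–exclusion the count is 66 − 58 + 2 = 10.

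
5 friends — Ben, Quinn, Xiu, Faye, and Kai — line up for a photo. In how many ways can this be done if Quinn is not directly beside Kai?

72

Of the 5! = 120 arrangements, those with Quinn and Kai adjacent number 2 × 4! = 48 (treat the pair as a block with 2 internal orders).
So 120 − 48 = 72 arrangements keep them apart.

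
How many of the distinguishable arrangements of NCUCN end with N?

Fix N in the last position and arrange the remaining 4 letters.
Those 4 letters have C appearing twice, giving (4)!/(2!) = 12.

12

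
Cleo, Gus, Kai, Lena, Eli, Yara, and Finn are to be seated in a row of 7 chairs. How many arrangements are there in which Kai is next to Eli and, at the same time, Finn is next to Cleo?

480

Treat {Kai,Eli} as one block (2 orders) and {Finn,Cleo} as another (2 orders).
That leaves 5 units to arrange: 2 × 2 × 5! = 4 × 120 = 480.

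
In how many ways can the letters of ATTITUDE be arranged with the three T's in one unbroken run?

720

Treat the 3 copies of T as a single block. The multiset to arrange is then {TTT, A, D, E, I, U}, 6 items in all.
All 6 items are distinct, so there are (6)! = 720 arrangements.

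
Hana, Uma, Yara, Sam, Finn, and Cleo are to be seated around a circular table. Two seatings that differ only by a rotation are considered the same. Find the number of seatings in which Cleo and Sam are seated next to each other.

48

Glue Cleo and Sam into a block (2 internal orders). Seating 5 units around a circle gives (4)! arrangements.
So 2 × (4)! = 2 × 24 = 48.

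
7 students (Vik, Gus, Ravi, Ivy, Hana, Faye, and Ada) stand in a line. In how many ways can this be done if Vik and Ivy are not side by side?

There are 7! = 5040 arrangements in all. If Vik and Ivy are adjacent, merging them into one block gives 2·(6)! = 1440 arrangements.
So 5040 − 1440 = 3600 arrangements keep them apart.

3600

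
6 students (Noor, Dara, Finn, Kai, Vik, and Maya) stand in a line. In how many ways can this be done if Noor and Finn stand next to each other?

Place the 4 others and the Noor-Finn pair as 5 objects in a line; the pair has 2 internal arrangements.
So the count is 2·(5)! = 240.

240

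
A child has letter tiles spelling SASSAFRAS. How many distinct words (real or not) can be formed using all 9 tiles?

2520

SASSAFRAS has 9 letters with A appearing 3 times and S appearing 4 times.
Dividing 9! = 362880 by 4!·3! = 144 for the repeated letters gives 2520.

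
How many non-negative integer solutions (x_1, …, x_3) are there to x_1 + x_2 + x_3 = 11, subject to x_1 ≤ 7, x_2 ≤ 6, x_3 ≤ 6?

Without the upper bounds there are C(13,2) = 78 ways to split 11 among 3 variables.
Subtract solutions that violate a single cap (substitute x_i' = x_i − (cap_i+1)): x_1 ≥ 8 gives C(5,2) = 10; x_2 ≥ 7 gives C(6,2) = 15; x_3 ≥ 7 gives C(6,2) = 15. Together 40.
No two caps can be exceeded simultaneously, so the pair terms are all 0.
By inclusion–exclusion the count is 78 − 40 + 0 = 38.

38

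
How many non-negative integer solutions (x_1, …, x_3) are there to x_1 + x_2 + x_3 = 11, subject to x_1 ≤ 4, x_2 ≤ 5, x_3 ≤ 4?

6

Without the upper bounds there are C(13,2) = 78 ways to split 11 among 3 variables.
Subtract solutions that violate a single cap (substitute x_i' = x_i − (cap_i+1)): x_1 ≥ 5 gives C(8,2) = 28; x_2 ≥ 6 gives C(7,2) = 21; x_3 ≥ 5 gives C(8,2) = 28. Together 77.
Add back pairs where two caps are both exceeded: 1 + 3 + 1 = 5.
By inclusion–exclusion the count is 78 − 77 + 5 = 6.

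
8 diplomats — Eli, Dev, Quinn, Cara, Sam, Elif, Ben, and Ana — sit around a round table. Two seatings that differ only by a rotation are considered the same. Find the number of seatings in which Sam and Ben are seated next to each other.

Treat {Sam, Ben} as one unit (2 internal orders) and seat the resulting 7 units around the table: (6)! circular arrangements.
So 2 × (6)! = 2 × 720 = 1440.

1440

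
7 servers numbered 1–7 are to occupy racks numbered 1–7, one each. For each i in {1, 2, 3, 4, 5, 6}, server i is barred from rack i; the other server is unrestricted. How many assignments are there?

Let Aᵢ (for 1 ≤ i ≤ 6) be the placements that put server i in its forbidden rack. Any j of these fix j positions, leaving (7−j)! ways to fill the rest, and there are C(6,j) ways to pick which j.
By inclusion–exclusion, the number of valid placements is Σ_{j=0}^{6} (−1)^j C(6,j)·(7−j)!.
Computing: 5040 − 4320 + 1800 − 480 + 90 − 12 + 1 = 2119.

2119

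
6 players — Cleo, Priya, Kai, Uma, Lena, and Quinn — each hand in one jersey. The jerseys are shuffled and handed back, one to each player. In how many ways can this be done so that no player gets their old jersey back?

Count assignments avoiding every fixed point. For any j of the 6 players fixed to their old jersey, the other 6−j can be arranged in (6−j)! ways.
By inclusion–exclusion this is Σ_{j=0}^{6} (−1)^j C(6,j)·(6−j)!.
Computing: 720 − 720 + 360 − 120 + 30 − 6 + 1 = 265.

265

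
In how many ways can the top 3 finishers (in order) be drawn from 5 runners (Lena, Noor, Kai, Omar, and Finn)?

60

This is an ordered selection of 3 from 5: P(5,3).
That gives 5 × 4 × 3 = 60.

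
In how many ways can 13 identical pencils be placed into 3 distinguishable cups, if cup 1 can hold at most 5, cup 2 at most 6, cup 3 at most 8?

27

Without the upper bounds there are C(15,2) = 105 ways to split 13 among 3 cups.
Subtract solutions that violate a single cap (substitute x_i' = x_i − (cap_i+1)): x_1 ≥ 6 gives C(9,2) = 36; x_2 ≥ 7 gives C(8,2) = 28; x_3 ≥ 9 gives C(6,2) = 15. Together 79.
Add back pairs where two caps are both exceeded: 1 + 0 + 0 = 1.
By inclusion–exclusion the count is 105 − 79 + 1 = 27.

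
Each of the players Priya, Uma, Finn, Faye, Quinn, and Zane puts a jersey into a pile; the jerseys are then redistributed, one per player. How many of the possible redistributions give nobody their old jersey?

265

Count assignments avoiding every fixed point. For any j of the 6 players fixed to their old jersey, the other 6−j can be arranged in (6−j)! ways.
By inclusion–exclusion this is Σ_{j=0}^{6} (−1)^j C(6,j)·(6−j)!.
Computing: 720 − 720 + 360 − 120 + 30 − 6 + 1 = 265.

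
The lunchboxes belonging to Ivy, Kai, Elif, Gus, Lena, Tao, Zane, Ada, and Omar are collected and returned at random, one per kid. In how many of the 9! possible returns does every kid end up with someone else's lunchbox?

133496

Let Aᵢ be the assignments in which kid i gets their own lunchbox. We want the size of the complement of A₁∪…∪A_9.
By inclusion–exclusion this is Σ_{j=0}^{9} (−1)^j C(9,j)·(9−j)!.
Computing: 362880 − 362880 + 181440 − 60480 + 15120 − 3024 + 504 − 72 + 9 − 1 = 133496.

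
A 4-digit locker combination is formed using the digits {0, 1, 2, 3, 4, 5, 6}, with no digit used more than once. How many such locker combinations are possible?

Choose and order 4 of the 7 symbols: the first digit has 7 options, the next 6, then 5, 4.
7 × 6 × 5 × 4 = 840.

840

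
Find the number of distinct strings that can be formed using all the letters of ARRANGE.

1260

The 7 letters of ARRANGE have repeats: A appearing twice and R appearing twice.
The number of distinct arrangements is 7!/(2!·2!) = 5040/4 = 1260.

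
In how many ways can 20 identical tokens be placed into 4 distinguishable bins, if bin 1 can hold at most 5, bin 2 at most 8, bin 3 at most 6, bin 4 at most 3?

Ignoring the caps, the number of non-negative solutions to x_1+…+x_4 = 20 is C(23,3) = 1771.
Subtract solutions that violate a single cap (substitute x_i' = x_i − (cap_i+1)): x_1 ≥ 6 gives C(17,3) = 680; x_2 ≥ 9 gives C(14,3) = 364; x_3 ≥ 7 gives C(16,3) = 560; x_4 ≥ 4 gives C(19,3) = 969. Together 2573.
Add back pairs where two caps are both exceeded: 56 + 120 + 286 + 35 + 120 + 220 = 837.
Subtract triples: 0 + 4 + 20 + 1 = 25.
By inclusion–exclusion the count is 1771 − 2573 + 837 − 25 = 10.

10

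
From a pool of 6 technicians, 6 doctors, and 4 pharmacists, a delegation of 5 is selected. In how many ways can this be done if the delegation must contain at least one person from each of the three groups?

3084

Unrestricted: C(16,5) = 4368 ways to pick any 5 of the 16.
Selections missing a whole group: no technicians → C(10,5) = 252; no doctors → C(10,5) = 252; no pharmacists → C(12,5) = 792.
Add back selections omitting two groups (i.e. drawn from a single group): C(6,5) + C(6,5) + C(4,5) = 12.
By inclusion–exclusion: 4368 − 1296 + 12 = 3084.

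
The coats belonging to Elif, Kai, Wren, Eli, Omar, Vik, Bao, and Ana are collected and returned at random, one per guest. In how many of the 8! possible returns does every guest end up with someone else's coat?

14833

Let Aᵢ be the assignments in which guest i gets their own coat. We want the size of the complement of A₁∪…∪A_8.
By inclusion–exclusion this is Σ_{j=0}^{8} (−1)^j C(8,j)·(8−j)!.
Computing: 40320 − 40320 + 20160 − 6720 + 1680 − 336 + 56 − 8 + 1 = 14833.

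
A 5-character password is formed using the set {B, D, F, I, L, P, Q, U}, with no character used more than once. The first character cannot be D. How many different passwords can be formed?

5880

The first character has 8−1 = 7 choices (anything except D).
The remaining 4 characters are filled from the other 7 symbols without repetition: 7 × 6 × 5 × 4 = 840.
Total: 7 × 840 = 5880.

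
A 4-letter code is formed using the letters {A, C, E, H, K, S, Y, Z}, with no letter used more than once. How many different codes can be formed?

1680

Choose and order 4 of the 8 symbols: the first letter has 8 options, the next 7, then 6, 5.
That product is 8 × 7 × 6 × 5 = 1680.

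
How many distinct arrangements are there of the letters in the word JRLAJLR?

630

Letter multiplicities in JRLAJLR: A×1, J×2, L×2, R×2.
Dividing 7! = 5040 by 2!·2!·2! = 8 for the repeated letters gives 630.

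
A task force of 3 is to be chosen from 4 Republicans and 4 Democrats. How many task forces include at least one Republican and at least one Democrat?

With no constraint there are C(8,3) = 56 possible selections.
Subtract selections that omit an entire group: no Republicans → C(4,3) = 4; no Democrats → C(4,3) = 4.
Both groups omitted at once is impossible, so 56 − 8 = 48.

48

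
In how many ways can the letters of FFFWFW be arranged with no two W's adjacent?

10

Total arrangements of FFFWFW: 6!/(4!·2!) = 15.
Arrangements with the W's together: treat WW as one letter, giving (5)!/(4!) = 5.
Hence 15 − 5 = 10.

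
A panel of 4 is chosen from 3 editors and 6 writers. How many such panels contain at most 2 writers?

51

Split by how many writers are chosen (0 through 2).
Sum: C(6,0)·C(3,4) + C(6,1)·C(3,3) + C(6,2)·C(3,2) = 0 + 6 + 45 = 51.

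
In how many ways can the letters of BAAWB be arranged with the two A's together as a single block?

Treat the 2 copies of A as a single block. The multiset to arrange is then {AA, B, B, W}, 4 items in all.
That gives (4)!/(2!) = 12 arrangements.

12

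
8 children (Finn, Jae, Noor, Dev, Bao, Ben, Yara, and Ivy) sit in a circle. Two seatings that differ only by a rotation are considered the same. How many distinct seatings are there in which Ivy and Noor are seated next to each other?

Treat {Ivy, Noor} as one unit (2 internal orders) and seat the resulting 7 units around the table: (6)! circular arrangements.
So 2 × (6)! = 2 × 720 = 1440.

1440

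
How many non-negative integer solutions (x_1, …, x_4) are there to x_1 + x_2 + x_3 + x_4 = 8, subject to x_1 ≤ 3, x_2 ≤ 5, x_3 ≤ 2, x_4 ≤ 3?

38

Ignoring the caps, the number of non-negative solutions to x_1+…+x_4 = 8 is C(11,3) = 165.
Subtract solutions that violate a single cap (substitute x_i' = x_i − (cap_i+1)): x_1 ≥ 4 gives C(7,3) = 35; x_2 ≥ 6 gives C(5,3) = 10; x_3 ≥ 3 gives C(8,3) = 56; x_4 ≥ 4 gives C(7,3) = 35. Together 136.
Add back pairs where two caps are both exceeded: 0 + 4 + 1 + 0 + 0 + 4 = 9.
By inclusion–exclusion the count is 165 − 136 + 9 = 38.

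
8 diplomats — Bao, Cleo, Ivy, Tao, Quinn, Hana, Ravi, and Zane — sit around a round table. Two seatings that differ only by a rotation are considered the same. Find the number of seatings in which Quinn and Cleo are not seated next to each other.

3600

Without the restriction there are (7)! = 5040 seatings.
Seatings with Quinn beside Cleo: treat them as a block with 2 internal orders, giving 2 × (6)! = 1440.
Subtracting, 5040 − 1440 = 3600.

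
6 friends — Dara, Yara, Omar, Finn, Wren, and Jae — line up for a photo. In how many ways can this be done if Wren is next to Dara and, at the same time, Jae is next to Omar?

Treat {Wren,Dara} as one block (2 orders) and {Jae,Omar} as another (2 orders).
That leaves 4 units to arrange: 2 × 2 × 4! = 4 × 24 = 96.

96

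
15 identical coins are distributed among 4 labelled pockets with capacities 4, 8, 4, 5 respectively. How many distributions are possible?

Ignoring the caps, the number of non-negative solutions to x_1+…+x_4 = 15 is C(18,3) = 816.
Subtract solutions that violate a single cap (substitute x_i' = x_i − (cap_i+1)): x_1 ≥ 5 gives C(13,3) = 286; x_2 ≥ 9 gives C(9,3) = 84; x_3 ≥ 5 gives C(13,3) = 286; x_4 ≥ 6 gives C(12,3) = 220. Together 876.
Add back pairs where two caps are both exceeded: 4 + 56 + 35 + 4 + 1 + 35 = 135.
By inclusion–exclusion the count is 816 − 876 + 135 = 75.

75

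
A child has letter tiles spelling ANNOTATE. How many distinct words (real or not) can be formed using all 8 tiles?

5040

The 8 letters of ANNOTATE have repeats: A appearing twice, N appearing twice, and T appearing twice.
Dividing 8! = 40320 by 2!·2!·2! = 8 for the repeated letters gives 5040.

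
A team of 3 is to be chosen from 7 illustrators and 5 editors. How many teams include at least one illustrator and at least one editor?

175

Unrestricted: C(12,3) = 220 ways to pick any 3 of the 12.
Selections missing a whole group: no illustrators → C(5,3) = 10; no editors → C(7,3) = 35.
Both groups omitted at once is impossible, so 220 − 45 = 175.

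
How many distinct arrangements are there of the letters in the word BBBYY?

10

Letter multiplicities in BBBYY: B×3, Y×2.
So there are 5! / (3!·2!) = 10 distinguishable arrangements.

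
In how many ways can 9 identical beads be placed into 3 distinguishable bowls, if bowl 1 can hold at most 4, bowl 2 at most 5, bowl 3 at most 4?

Ignoring the caps, the number of non-negative solutions to x_1+…+x_3 = 9 is C(11,2) = 55.
Subtract solutions that violate a single cap (substitute x_i' = x_i − (cap_i+1)): x_1 ≥ 5 gives C(6,2) = 15; x_2 ≥ 6 gives C(5,2) = 10; x_3 ≥ 5 gives C(6,2) = 15. Together 40.
No two caps can be exceeded simultaneously, so the pair terms are all 0.
By inclusion–exclusion the count is 55 − 40 + 0 = 15.

15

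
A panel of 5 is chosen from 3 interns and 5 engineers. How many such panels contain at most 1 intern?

Split by how many interns are chosen (0 through 1).
Sum: C(3,0)·C(5,5) + C(3,1)·C(5,4) = 1 + 15 = 16.

16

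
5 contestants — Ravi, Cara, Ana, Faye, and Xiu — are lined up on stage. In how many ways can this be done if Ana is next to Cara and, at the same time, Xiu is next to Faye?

24

Treat {Ana,Cara} as one block (2 orders) and {Xiu,Faye} as another (2 orders).
That leaves 3 units to arrange: 2 × 2 × 3! = 4 × 6 = 24.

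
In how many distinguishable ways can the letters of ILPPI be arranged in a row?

The 5 letters of ILPPI have repeats: I appearing twice and P appearing twice.
So there are 5! / (2!·2!) = 30 distinguishable arrangements.

30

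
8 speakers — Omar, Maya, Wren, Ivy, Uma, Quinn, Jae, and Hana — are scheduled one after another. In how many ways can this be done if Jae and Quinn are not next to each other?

Of the 8! = 40320 arrangements, those with Jae and Quinn adjacent number 2 × 7! = 10080 (treat the pair as a block with 2 internal orders).
Complementary counting: 40320 − 10080 = 30240.

30240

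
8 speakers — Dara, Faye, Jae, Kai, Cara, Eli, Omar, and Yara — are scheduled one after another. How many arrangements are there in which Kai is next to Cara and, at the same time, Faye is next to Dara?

Treat {Kai,Cara} as one block (2 orders) and {Faye,Dara} as another (2 orders).
That leaves 6 units to arrange: 2 × 2 × 6! = 4 × 720 = 2880.

2880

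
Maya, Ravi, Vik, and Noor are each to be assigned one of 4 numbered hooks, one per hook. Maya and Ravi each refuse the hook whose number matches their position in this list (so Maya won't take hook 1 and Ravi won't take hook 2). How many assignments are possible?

Let Aᵢ (for i ∈ {1, 2}) be the placements that put person i in their forbidden hook. Any j of these fix j positions, leaving (4−j)! ways to fill the rest, and there are C(2,j) ways to pick which j.
By inclusion–exclusion, the number of valid placements is Σ_{j=0}^{2} (−1)^j C(2,j)·(4−j)!.
Computing: 24 − 12 + 2 = 14.

14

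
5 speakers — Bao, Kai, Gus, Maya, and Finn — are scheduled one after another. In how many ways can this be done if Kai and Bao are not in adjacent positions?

Of the 5! = 120 arrangements, those with Kai and Bao adjacent number 2 × 4! = 48 (treat the pair as a block with 2 internal orders).
Complementary counting: 120 − 48 = 72.

72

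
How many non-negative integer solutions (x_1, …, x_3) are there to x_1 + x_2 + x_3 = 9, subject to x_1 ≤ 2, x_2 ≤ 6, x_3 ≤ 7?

Without the upper bounds there are C(11,2) = 55 ways to split 9 among 3 variables.
Subtract solutions that violate a single cap (substitute x_i' = x_i − (cap_i+1)): x_1 ≥ 3 gives C(8,2) = 28; x_2 ≥ 7 gives C(4,2) = 6; x_3 ≥ 8 gives C(3,2) = 3. Together 37.
No two caps can be exceeded simultaneously, so the pair terms are all 0.
By inclusion–exclusion the count is 55 − 37 + 0 = 18.

18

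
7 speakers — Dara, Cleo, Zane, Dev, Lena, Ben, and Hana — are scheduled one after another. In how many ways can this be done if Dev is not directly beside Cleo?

3600

Of the 7! = 5040 arrangements, those with Dev and Cleo adjacent number 2 × 6! = 1440 (treat the pair as a block with 2 internal orders).
So 5040 − 1440 = 3600 arrangements keep them apart.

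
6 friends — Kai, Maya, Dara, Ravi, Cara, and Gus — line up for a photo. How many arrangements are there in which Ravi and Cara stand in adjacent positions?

240

Place the 4 others and the Ravi-Cara pair as 5 objects in a line; the pair has 2 internal arrangements.
So the count is 2·(5)! = 240.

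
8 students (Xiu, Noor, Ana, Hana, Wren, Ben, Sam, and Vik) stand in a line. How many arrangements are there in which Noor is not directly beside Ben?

30240

There are 8! = 40320 arrangements in all. If Noor and Ben are adjacent, merging them into one block gives 2·(7)! = 10080 arrangements.
Complementary counting: 40320 − 10080 = 30240.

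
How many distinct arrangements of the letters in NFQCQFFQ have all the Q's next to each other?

120

Treat the 3 copies of Q as a single block. The multiset to arrange is then {QQQ, C, F, F, F, N}, 6 items in all.
That gives (6)!/(3!) = 120 arrangements.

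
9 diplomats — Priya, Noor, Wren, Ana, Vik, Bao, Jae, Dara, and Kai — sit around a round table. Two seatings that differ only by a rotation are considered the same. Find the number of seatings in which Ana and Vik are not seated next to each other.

30240

Without the restriction there are (8)! = 40320 seatings.
Seatings with Ana beside Vik: treat them as a block with 2 internal orders, giving 2 × (7)! = 10080.
Subtracting, 40320 − 10080 = 30240.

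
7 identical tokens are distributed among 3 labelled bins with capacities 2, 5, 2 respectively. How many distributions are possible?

Without the upper bounds there are C(9,2) = 36 ways to split 7 among 3 bins.
Subtract solutions that violate a single cap (substitute x_i' = x_i − (cap_i+1)): x_1 ≥ 3 gives C(6,2) = 15; x_2 ≥ 6 gives C(3,2) = 3; x_3 ≥ 3 gives C(6,2) = 15. Together 33.
Add back pairs where two caps are both exceeded: 0 + 3 + 0 = 3.
By inclusion–exclusion the count is 36 − 33 + 3 = 6.

6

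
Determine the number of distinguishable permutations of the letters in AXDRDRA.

630

Letter multiplicities in AXDRDRA: A×2, D×2, R×2, X×1.
So there are 7! / (2!·2!·2!) = 630 distinguishable arrangements.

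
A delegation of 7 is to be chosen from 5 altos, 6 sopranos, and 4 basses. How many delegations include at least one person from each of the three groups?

5949

Unrestricted: C(15,7) = 6435 ways to pick any 7 of the 15.
Subtract selections that omit an entire group: no altos → C(10,7) = 120; no sopranos → C(9,7) = 36; no basses → C(11,7) = 330.
Add back selections omitting two groups (i.e. drawn from a single group): C(5,7) + C(6,7) + C(4,7) = 0.
By inclusion–exclusion: 6435 − 486 + 0 = 5949.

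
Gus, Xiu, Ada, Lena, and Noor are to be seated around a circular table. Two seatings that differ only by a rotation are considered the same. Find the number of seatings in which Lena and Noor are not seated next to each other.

Without the restriction there are (4)! = 24 seatings.
Those with Lena next to Noor: fuse the pair into one unit and seat 4 units around a circle — 2·(3)! = 12.
Subtracting, 24 − 12 = 12.

12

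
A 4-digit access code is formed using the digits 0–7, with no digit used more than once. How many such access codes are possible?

Choose and order 4 of the 8 symbols: the first digit has 8 options, the next 7, then 6, 5.
That product is 8 × 7 × 6 × 5 = 1680.

1680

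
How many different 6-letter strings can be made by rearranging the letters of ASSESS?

30

The 6 letters of ASSESS have repeats: S appearing 4 times.
The number of distinct arrangements is 6!/(4!) = 720/24 = 30.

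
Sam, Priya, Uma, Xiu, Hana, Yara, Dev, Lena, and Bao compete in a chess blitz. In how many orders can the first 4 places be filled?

There are 9 choices for 1st place, 8 for 2nd, and so on down to 6 for position 4.
That gives 9 × 8 × 7 × 6 = 3024.

3024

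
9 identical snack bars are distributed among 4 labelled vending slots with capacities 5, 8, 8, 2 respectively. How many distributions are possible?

Without the upper bounds there are C(12,3) = 220 ways to split 9 among 4 vending slots.
Subtract solutions that violate a single cap (substitute x_i' = x_i − (cap_i+1)): x_1 ≥ 6 gives C(6,3) = 20; x_2 ≥ 9 gives C(3,3) = 1; x_3 ≥ 9 gives C(3,3) = 1; x_4 ≥ 3 gives C(9,3) = 84. Together 106.
Add back pairs where two caps are both exceeded: 0 + 0 + 1 + 0 + 0 + 0 = 1.
By inclusion–exclusion the count is 220 − 106 + 1 = 115.

115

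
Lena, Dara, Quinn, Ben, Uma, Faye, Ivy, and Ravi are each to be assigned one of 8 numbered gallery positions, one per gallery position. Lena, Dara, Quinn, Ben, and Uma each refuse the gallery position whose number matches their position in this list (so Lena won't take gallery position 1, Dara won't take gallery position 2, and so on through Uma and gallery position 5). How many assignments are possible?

21234

Let Aᵢ (for 1 ≤ i ≤ 5) be the placements that put person i in their forbidden gallery position. Any j of these fix j positions, leaving (8−j)! ways to fill the rest, and there are C(5,j) ways to pick which j.
By inclusion–exclusion, the number of valid placements is Σ_{j=0}^{5} (−1)^j C(5,j)·(8−j)!.
Computing: 40320 − 25200 + 7200 − 1200 + 120 − 6 = 21234.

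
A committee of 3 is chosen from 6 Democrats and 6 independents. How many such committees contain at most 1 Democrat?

110

Split by how many Democrats are chosen (0 through 1).
Sum: C(6,0)·C(6,3) + C(6,1)·C(6,2) = 20 + 90 = 110.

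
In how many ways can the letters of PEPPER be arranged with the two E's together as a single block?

Treat the 2 copies of E as a single block. The multiset to arrange is then {EE, P, P, P, R}, 5 items in all.
That gives (5)!/(3!) = 20 arrangements.

20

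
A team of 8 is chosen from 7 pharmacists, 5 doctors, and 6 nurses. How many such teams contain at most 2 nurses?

19107

Split by how many nurses are chosen (0 through 2).
Sum: C(6,0)·C(12,8) + C(6,1)·C(12,7) + C(6,2)·C(12,6) = 495 + 4752 + 13860 = 19107.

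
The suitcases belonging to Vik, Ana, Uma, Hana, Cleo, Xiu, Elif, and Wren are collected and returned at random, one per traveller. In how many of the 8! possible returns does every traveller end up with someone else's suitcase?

14833

Count assignments avoiding every fixed point. For any j of the 8 travellers fixed to their own suitcase, the other 8−j can be arranged in (8−j)! ways.
By inclusion–exclusion this is Σ_{j=0}^{8} (−1)^j C(8,j)·(8−j)!.
Computing: 40320 − 40320 + 20160 − 6720 + 1680 − 336 + 56 − 8 + 1 = 14833.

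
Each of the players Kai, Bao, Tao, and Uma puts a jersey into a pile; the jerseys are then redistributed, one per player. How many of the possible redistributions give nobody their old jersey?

Count assignments avoiding every fixed point. For any j of the 4 players fixed to their old jersey, the other 4−j can be arranged in (4−j)! ways.
By inclusion–exclusion this is Σ_{j=0}^{4} (−1)^j C(4,j)·(4−j)!.
Computing: 24 − 24 + 12 − 4 + 1 = 9.

9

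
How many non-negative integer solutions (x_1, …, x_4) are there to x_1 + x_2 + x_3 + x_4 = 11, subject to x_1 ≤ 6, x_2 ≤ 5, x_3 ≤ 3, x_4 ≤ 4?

85

By stars and bars, unrestricted non-negative solutions to x_1+…+x_4 = 11 number C(11+3,3) = 364.
Subtract solutions that violate a single cap (substitute x_i' = x_i − (cap_i+1)): x_1 ≥ 7 gives C(7,3) = 35; x_2 ≥ 6 gives C(8,3) = 56; x_3 ≥ 4 gives C(10,3) = 120; x_4 ≥ 5 gives C(9,3) = 84. Together 295.
Add back pairs where two caps are both exceeded: 0 + 1 + 0 + 4 + 1 + 10 = 16.
By inclusion–exclusion the count is 364 − 295 + 16 = 85.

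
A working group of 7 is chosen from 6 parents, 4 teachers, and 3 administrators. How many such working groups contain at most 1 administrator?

Split by how many administrators are chosen (0 through 1).
Sum: C(3,0)·C(10,7) + C(3,1)·C(10,6) = 120 + 630 = 750.

750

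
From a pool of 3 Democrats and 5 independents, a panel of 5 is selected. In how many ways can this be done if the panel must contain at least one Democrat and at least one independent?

Unrestricted: C(8,5) = 56 ways to pick any 5 of the 8.
Subtract selections that omit an entire group: no Democrats → C(5,5) = 1; no independents → C(3,5) = 0.
Both groups omitted at once is impossible, so 56 − 1 = 55.

55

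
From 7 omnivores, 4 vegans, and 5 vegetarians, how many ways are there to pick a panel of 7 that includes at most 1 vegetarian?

2640

Split by how many vegetarians are chosen (0 through 1).
Sum: C(5,0)·C(11,7) + C(5,1)·C(11,6) = 330 + 2310 = 2640.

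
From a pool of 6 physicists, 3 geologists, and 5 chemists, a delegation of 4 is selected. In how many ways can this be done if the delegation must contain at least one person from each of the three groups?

With no constraint there are C(14,4) = 1001 possible selections.
Selections missing a whole group: no physicists → C(8,4) = 70; no geologists → C(11,4) = 330; no chemists → C(9,4) = 126.
Add back selections omitting two groups (i.e. drawn from a single group): C(6,4) + C(3,4) + C(5,4) = 20.
By inclusion–exclusion: 1001 − 526 + 20 = 495.

495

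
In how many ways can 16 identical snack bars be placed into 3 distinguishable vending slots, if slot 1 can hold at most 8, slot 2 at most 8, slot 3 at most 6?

Without the upper bounds there are C(18,2) = 153 ways to split 16 among 3 vending slots.
Subtract solutions that violate a single cap (substitute x_i' = x_i − (cap_i+1)): x_1 ≥ 9 gives C(9,2) = 36; x_2 ≥ 9 gives C(9,2) = 36; x_3 ≥ 7 gives C(11,2) = 55. Together 127.
Add back pairs where two caps are both exceeded: 0 + 1 + 1 = 2.
By inclusion–exclusion the count is 153 − 127 + 2 = 28.

28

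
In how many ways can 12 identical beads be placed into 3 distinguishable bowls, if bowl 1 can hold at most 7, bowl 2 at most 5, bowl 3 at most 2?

Without the upper bounds there are C(14,2) = 91 ways to split 12 among 3 bowls.
Subtract solutions that violate a single cap (substitute x_i' = x_i − (cap_i+1)): x_1 ≥ 8 gives C(6,2) = 15; x_2 ≥ 6 gives C(8,2) = 28; x_3 ≥ 3 gives C(11,2) = 55. Together 98.
Add back pairs where two caps are both exceeded: 0 + 3 + 10 = 13.
By inclusion–exclusion the count is 91 − 98 + 13 = 6.

6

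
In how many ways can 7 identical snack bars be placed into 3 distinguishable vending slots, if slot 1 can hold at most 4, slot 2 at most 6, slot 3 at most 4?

Without the upper bounds there are C(9,2) = 36 ways to split 7 among 3 vending slots.
Subtract solutions that violate a single cap (substitute x_i' = x_i − (cap_i+1)): x_1 ≥ 5 gives C(4,2) = 6; x_2 ≥ 7 gives C(2,2) = 1; x_3 ≥ 5 gives C(4,2) = 6. Together 13.
No two caps can be exceeded simultaneously, so the pair terms are all 0.
By inclusion–exclusion the count is 36 − 13 + 0 = 23.

23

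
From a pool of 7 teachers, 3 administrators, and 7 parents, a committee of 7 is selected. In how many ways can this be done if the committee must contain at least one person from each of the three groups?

With no constraint there are C(17,7) = 19448 possible selections.
Selections missing a whole group: no teachers → C(10,7) = 120; no administrators → C(14,7) = 3432; no parents → C(10,7) = 120.
Add back selections omitting two groups (i.e. drawn from a single group): C(7,7) + C(3,7) + C(7,7) = 2.
By inclusion–exclusion: 19448 − 3672 + 2 = 15778.

15778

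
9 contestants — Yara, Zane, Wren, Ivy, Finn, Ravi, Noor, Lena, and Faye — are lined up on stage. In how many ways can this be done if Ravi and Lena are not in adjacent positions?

There are 9! = 362880 arrangements in all. If Ravi and Lena are adjacent, merging them into one block gives 2·(8)! = 80640 arrangements.
So 362880 − 80640 = 282240 arrangements keep them apart.

282240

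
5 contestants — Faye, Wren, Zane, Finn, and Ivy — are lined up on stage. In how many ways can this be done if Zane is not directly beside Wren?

Of the 5! = 120 arrangements, those with Zane and Wren adjacent number 2 × 4! = 48 (treat the pair as a block with 2 internal orders).
Complementary counting: 120 − 48 = 72.

72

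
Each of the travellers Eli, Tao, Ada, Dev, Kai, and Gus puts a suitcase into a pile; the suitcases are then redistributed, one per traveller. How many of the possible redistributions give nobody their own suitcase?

Count assignments avoiding every fixed point. For any j of the 6 travellers fixed to their own suitcase, the other 6−j can be arranged in (6−j)! ways.
By inclusion–exclusion this is Σ_{j=0}^{6} (−1)^j C(6,j)·(6−j)!.
Computing: 720 − 720 + 360 − 120 + 30 − 6 + 1 = 265.

265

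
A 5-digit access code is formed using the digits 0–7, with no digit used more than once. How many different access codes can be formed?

Choose and order 5 of the 8 symbols: the first digit has 8 options, the next 7, and so on down to 4.
8 × 7 × 6 × 5 × 4 = 6720.

6720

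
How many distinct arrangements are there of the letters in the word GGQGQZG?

105

GGQGQZG has 7 letters with G appearing 4 times and Q appearing twice.
So there are 7! / (4!·2!) = 105 distinguishable arrangements.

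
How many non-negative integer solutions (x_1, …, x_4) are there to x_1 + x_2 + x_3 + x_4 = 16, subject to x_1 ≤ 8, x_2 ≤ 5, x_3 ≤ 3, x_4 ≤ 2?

Ignoring the caps, the number of non-negative solutions to x_1+…+x_4 = 16 is C(19,3) = 969.
Subtract solutions that violate a single cap (substitute x_i' = x_i − (cap_i+1)): x_1 ≥ 9 gives C(10,3) = 120; x_2 ≥ 6 gives C(13,3) = 286; x_3 ≥ 4 gives C(15,3) = 455; x_4 ≥ 3 gives C(16,3) = 560. Together 1421.
Add back pairs where two caps are both exceeded: 4 + 20 + 35 + 84 + 120 + 220 = 483.
Subtract triples: 0 + 0 + 1 + 20 = 21.
By inclusion–exclusion the count is 969 − 1421 + 483 − 21 = 10.

10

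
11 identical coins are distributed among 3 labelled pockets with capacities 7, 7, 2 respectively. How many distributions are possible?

By stars and bars, unrestricted non-negative solutions to x_1+…+x_3 = 11 number C(11+2,2) = 78.
Subtract solutions that violate a single cap (substitute x_i' = x_i − (cap_i+1)): x_1 ≥ 8 gives C(5,2) = 10; x_2 ≥ 8 gives C(5,2) = 10; x_3 ≥ 3 gives C(10,2) = 45. Together 65.
Add back pairs where two caps are both exceeded: 0 + 1 + 1 = 2.
By inclusion–exclusion the count is 78 − 65 + 2 = 15.

15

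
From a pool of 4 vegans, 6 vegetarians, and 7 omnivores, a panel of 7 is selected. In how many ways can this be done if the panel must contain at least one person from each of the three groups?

17283

Unrestricted: C(17,7) = 19448 ways to pick any 7 of the 17.
Subtract selections that omit an entire group: no vegans → C(13,7) = 1716; no vegetarians → C(11,7) = 330; no omnivores → C(10,7) = 120.
Add back selections omitting two groups (i.e. drawn from a single group): C(4,7) + C(6,7) + C(7,7) = 1.
By inclusion–exclusion: 19448 − 2166 + 1 = 17283.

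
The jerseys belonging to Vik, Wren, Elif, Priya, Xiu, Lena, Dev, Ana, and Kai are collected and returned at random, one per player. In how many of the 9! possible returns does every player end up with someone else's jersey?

Let Aᵢ be the assignments in which player i gets their old jersey. We want the size of the complement of A₁∪…∪A_9.
By inclusion–exclusion this is Σ_{j=0}^{9} (−1)^j C(9,j)·(9−j)!.
Computing: 362880 − 362880 + 181440 − 60480 + 15120 − 3024 + 504 − 72 + 9 − 1 = 133496.

133496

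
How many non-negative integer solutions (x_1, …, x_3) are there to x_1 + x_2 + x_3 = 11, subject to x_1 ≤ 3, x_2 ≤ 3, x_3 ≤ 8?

Ignoring the caps, the number of non-negative solutions to x_1+…+x_3 = 11 is C(13,2) = 78.
Subtract solutions that violate a single cap (substitute x_i' = x_i − (cap_i+1)): x_1 ≥ 4 gives C(9,2) = 36; x_2 ≥ 4 gives C(9,2) = 36; x_3 ≥ 9 gives C(4,2) = 6. Together 78.
Add back pairs where two caps are both exceeded: 10 + 0 + 0 = 10.
By inclusion–exclusion the count is 78 − 78 + 10 = 10.

10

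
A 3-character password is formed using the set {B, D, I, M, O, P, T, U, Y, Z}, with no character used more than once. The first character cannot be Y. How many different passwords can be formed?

The first character has 10−1 = 9 choices (anything except Y).
The remaining 2 characters are filled from the other 9 symbols without repetition: 9 × 8 = 72.
Total: 9 × 72 = 648.

648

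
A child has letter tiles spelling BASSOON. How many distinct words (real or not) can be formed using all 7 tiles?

1260

BASSOON has 7 letters with O appearing twice and S appearing twice.
Dividing 7! = 5040 by 2!·2! = 4 for the repeated letters gives 1260.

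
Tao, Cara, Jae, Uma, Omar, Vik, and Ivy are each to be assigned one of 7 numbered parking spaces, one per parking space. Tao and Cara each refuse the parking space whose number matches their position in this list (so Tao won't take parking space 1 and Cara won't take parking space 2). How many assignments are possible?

3720

Let Aᵢ (for i ∈ {1, 2}) be the placements that put person i in their forbidden parking space. Any j of these fix j positions, leaving (7−j)! ways to fill the rest, and there are C(2,j) ways to pick which j.
By inclusion–exclusion, the number of valid placements is Σ_{j=0}^{2} (−1)^j C(2,j)·(7−j)!.
Computing: 5040 − 1440 + 120 = 3720.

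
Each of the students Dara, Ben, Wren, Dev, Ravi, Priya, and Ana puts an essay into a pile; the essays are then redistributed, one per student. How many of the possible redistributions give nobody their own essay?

1854

Count assignments avoiding every fixed point. For any j of the 7 students fixed to their own essay, the other 7−j can be arranged in (7−j)! ways.
By inclusion–exclusion this is Σ_{j=0}^{7} (−1)^j C(7,j)·(7−j)!.
Computing: 5040 − 5040 + 2520 − 840 + 210 − 42 + 7 − 1 = 1854.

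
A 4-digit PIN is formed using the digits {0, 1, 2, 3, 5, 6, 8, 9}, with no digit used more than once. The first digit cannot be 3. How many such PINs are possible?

The first digit has 8−1 = 7 choices (anything except 3).
The remaining 3 digits are filled from the other 7 symbols without repetition: 7 × 6 × 5 = 210.
Total: 7 × 210 = 1470.

1470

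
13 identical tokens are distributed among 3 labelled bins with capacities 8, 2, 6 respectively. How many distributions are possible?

9

By stars and bars, unrestricted non-negative solutions to x_1+…+x_3 = 13 number C(13+2,2) = 105.
Subtract solutions that violate a single cap (substitute x_i' = x_i − (cap_i+1)): x_1 ≥ 9 gives C(6,2) = 15; x_2 ≥ 3 gives C(12,2) = 66; x_3 ≥ 7 gives C(8,2) = 28. Together 109.
Add back pairs where two caps are both exceeded: 3 + 0 + 10 = 13.
By inclusion–exclusion the count is 105 − 109 + 13 = 9.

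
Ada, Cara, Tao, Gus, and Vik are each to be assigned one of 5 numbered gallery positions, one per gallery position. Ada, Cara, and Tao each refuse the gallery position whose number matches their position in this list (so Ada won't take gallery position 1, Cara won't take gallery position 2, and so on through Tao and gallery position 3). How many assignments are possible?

Let Aᵢ (for i ∈ {1, 2, 3}) be the placements that put person i in their forbidden gallery position. Any j of these fix j positions, leaving (5−j)! ways to fill the rest, and there are C(3,j) ways to pick which j.
By inclusion–exclusion, the number of valid placements is Σ_{j=0}^{3} (−1)^j C(3,j)·(5−j)!.
Computing: 120 − 72 + 18 − 2 = 64.

64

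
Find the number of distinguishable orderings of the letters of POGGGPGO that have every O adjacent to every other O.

Treat the 2 copies of O as a single block. The multiset to arrange is then {OO, G, G, G, G, P, P}, 7 items in all.
That gives (7)!/(4!·2!) = 105 arrangements.

105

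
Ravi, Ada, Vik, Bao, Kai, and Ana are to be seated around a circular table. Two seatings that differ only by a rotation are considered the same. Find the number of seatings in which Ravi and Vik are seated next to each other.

48

Treat {Ravi, Vik} as one unit (2 internal orders) and seat the resulting 5 units around the table: (4)! circular arrangements.
So 2 × (4)! = 2 × 24 = 48.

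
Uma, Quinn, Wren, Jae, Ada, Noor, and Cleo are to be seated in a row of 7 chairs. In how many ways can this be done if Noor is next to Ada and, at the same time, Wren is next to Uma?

Treat {Noor,Ada} as one block (2 orders) and {Wren,Uma} as another (2 orders).
That leaves 5 units to arrange: 2 × 2 × 5! = 4 × 120 = 480.

480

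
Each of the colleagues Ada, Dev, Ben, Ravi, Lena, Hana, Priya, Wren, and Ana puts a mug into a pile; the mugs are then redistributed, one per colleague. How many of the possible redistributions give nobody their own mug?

Count assignments avoiding every fixed point. For any j of the 9 colleagues fixed to their own mug, the other 9−j can be arranged in (9−j)! ways.
By inclusion–exclusion this is Σ_{j=0}^{9} (−1)^j C(9,j)·(9−j)!.
Computing: 362880 − 362880 + 181440 − 60480 + 15120 − 3024 + 504 − 72 + 9 − 1 = 133496.

133496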